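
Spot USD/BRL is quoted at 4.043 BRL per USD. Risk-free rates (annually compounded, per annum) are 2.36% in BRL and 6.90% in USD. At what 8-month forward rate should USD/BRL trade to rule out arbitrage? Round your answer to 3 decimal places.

3.928

By covered interest parity, F = S · (1+r_BRL)^T / (1+r_USD)^T
= 4.043 × 1.015672 / 1.045487 = 4.043 × 0.971482
F = 3.928 BRL per USD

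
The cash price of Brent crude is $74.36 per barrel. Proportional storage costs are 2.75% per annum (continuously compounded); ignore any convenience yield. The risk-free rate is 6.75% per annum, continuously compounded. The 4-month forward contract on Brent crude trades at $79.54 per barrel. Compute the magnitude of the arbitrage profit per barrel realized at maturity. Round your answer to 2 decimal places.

Fair forward: F* = S·e^(carry·T), with carry = (r + u) = 0.0675 + 0.0275 = 0.0950
F* = 74.36 · e^(0.0950 × 4/12) = 74.36 · e^0.031667 = 74.36 × 1.032174 = $76.7525
Market $79.54 > fair $76.7525: forward overpriced → cash-and-carry (buy spot, short the forward).
At maturity, profit = |F_mkt − F*| = |79.54 − 76.7525| = $2.79 per barrel

$2.79 per barrel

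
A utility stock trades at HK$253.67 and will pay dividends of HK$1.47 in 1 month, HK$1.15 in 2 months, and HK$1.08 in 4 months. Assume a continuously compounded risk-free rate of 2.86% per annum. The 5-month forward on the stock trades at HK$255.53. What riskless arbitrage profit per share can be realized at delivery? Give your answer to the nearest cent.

PV(dividends) I = 1.47·e^(−0.0286·1/12) + 1.15·e^(−0.0286·2/12) + 1.08·e^(−0.0286·4/12) = 3.6808
Fair forward F* = (S − I)·e^(rT) = (253.67 − 3.6808)·e^0.011917 = 249.9892 × 1.011988 = 252.9861
Market HK$255.53 > fair 252.9861: forward overpriced → cash-and-carry (borrow at r, buy the stock and collect the dividends, short the forward).
Profit at T = |F_mkt − F*| = |255.53 − 252.9861| = HK$2.54 per share

HK$2.54 per share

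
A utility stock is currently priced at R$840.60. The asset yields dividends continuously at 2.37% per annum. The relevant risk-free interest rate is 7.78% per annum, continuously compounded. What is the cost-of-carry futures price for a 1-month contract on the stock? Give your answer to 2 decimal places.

R$844.40

F = S·e^((r − q)T) = 840.60 · e^((0.0778 − 0.0237) × 1/12)
= 840.60 · e^0.004508 = 840.60 × 1.004518
F = R$844.40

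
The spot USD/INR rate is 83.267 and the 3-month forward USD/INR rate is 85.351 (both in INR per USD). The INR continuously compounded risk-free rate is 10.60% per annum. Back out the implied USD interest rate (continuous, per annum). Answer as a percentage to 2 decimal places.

0.71%

F = S·e^((r_INR − r_USD)T) ⇒ r_USD = r_INR − ln(F/S)/T
ln(85.351/83.267) = 0.024720; /(3/12) = 0.098880
r_USD = 0.1060 − 0.098880 = 0.007120
r_USD = 0.71%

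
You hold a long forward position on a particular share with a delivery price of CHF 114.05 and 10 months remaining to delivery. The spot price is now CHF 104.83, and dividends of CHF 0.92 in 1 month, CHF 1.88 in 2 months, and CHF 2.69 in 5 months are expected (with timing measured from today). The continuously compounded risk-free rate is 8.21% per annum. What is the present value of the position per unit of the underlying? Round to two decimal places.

-CHF 7.05

PV(remaining dividends) I = 0.92·e^(−0.0821·1/12) + 1.88·e^(−0.0821·2/12) + 2.69·e^(−0.0821·5/12) = 5.3677
Current forward F = (S − I)·e^(rT) = (104.83 − 5.3677)·e^(0.0821·10/12) = 99.4623 × 1.070811 = 106.5053
Value (long) = (F − K)·e^(−rT) = (106.5053 − 114.05) × 0.933871 = -7.0458
Value = -CHF 7.05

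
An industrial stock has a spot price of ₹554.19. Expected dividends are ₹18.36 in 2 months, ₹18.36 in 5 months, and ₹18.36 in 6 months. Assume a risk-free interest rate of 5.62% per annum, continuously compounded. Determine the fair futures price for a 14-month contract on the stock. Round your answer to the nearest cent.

₹534.11

PV(dividends) I = 18.36·e^(−0.0562·2/12) + 18.36·e^(−0.0562·5/12) + 18.36·e^(−0.0562·6/12)
I = 18.1888 + 17.9351 + 17.8513 = 53.9752
F = (S − I)·e^(rT) = (554.19 − 53.9752) · e^(0.0562·14/12)
= 500.2148 · e^0.065567 = 500.2148 × 1.067764 = ₹534.11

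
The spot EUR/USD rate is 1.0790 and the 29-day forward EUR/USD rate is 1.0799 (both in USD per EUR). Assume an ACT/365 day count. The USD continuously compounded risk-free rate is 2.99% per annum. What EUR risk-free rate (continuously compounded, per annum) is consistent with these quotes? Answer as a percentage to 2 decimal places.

1.94%

F = S·e^((r_USD − r_EUR)T) ⇒ r_EUR = r_USD − ln(F/S)/T
ln(1.0799/1.0790) = 0.000834; /(29/365) = 0.010497
r_EUR = 0.0299 − 0.010497 = 0.019403
r_EUR = 1.94%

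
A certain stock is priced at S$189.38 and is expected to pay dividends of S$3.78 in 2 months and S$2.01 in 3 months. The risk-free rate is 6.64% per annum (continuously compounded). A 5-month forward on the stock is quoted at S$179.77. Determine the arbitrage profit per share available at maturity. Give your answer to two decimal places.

PV(dividends) I = 3.78·e^(−0.0664·2/12) + 2.01·e^(−0.0664·3/12) = 5.7153
Fair forward F* = (S − I)·e^(rT) = (189.38 − 5.7153)·e^0.027667 = 183.6647 × 1.028053 = 188.8170
Market S$179.77 < fair 188.8170: forward underpriced → reverse cash-and-carry (short the stock, invest proceeds at r, pay the dividends, go long the forward).
Profit at T = |F_mkt − F*| = |179.77 − 188.8170| = S$9.05 per share

S$9.05 per share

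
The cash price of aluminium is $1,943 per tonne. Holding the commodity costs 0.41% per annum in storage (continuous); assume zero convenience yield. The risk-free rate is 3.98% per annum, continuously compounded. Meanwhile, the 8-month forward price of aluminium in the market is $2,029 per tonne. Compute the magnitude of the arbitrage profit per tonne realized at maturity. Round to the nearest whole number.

Fair forward: F* = S·e^(carry·T), with carry = (r + u) = 0.0398 + 0.0041 = 0.0439
F* = 1943 · e^(0.0439 × 8/12) = 1943 · e^0.029267 = 1943 × 1.029699 = $2000.7052
Market $2029 > fair $2000.7052: forward overpriced → cash-and-carry (buy spot, short the forward).
At maturity, profit = |F_mkt − F*| = |2029 − 2000.7052| = $28 per tonne

$28 per tonne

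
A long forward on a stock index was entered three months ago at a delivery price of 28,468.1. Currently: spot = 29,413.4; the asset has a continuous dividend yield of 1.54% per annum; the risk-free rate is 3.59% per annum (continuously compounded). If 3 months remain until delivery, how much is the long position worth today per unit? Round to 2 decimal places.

Current fair forward for the remaining 3 months: F = S·e^((r − q)·T), (r − q) = 0.0359 − 0.0154 = 0.0205
F = 29413.4 · e^(0.0205 × 3/12) = 29413.4 × 1.00513816 = 29564.5308
Value of long forward = (F − K)·e^(−rT) = (29564.5308 − 28468.1) · e^(−0.0359·3/12)
= 1096.4308 × 0.99106516 = 1086.63

1086.63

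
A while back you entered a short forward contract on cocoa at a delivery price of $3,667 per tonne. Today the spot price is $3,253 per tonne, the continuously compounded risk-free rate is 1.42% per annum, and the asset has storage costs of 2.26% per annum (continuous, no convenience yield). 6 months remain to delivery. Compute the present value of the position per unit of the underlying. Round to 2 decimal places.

$351.09 per tonne

Current fair forward for the remaining 6 months: F = S·e^((r + u)·T), (r + u) = 0.0142 + 0.0226 = 0.0368
F = 3253 · e^(0.0368 × 6/12) = 3253 × 1.01857032 = 3313.4093
Value of long forward = (F − K)·e^(−rT) = (3313.4093 − 3667) · e^(−0.0142·6/12)
= -353.5907 × 0.99292515 = -351.09
Short position value = −(long value) = $351.09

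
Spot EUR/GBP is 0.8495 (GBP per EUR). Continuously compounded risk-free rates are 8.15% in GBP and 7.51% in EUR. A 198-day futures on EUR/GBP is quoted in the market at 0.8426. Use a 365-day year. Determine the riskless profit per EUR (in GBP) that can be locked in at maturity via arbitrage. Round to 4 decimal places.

Fair futures: F* = S·e^(carry·T), with carry = (r_GBP − r_EUR) = 0.0815 − 0.0751 = 0.0064
F* = 0.8495 · e^(0.0064 × 198/365) = 0.8495 · e^0.003472 = 0.8495 × 1.003478 = 0.8525
Market 0.8426 < fair 0.8525: forward underpriced → reverse cash-and-carry (short spot, go long the forward).
At maturity, profit = |F_mkt − F*| = |0.8426 − 0.8525| = 0.0099 per EUR (in GBP)

0.0099 per EUR (in GBP)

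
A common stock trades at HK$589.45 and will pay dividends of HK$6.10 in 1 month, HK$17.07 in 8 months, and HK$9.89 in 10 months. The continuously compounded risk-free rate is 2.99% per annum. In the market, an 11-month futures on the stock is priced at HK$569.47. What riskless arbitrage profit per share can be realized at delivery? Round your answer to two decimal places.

HK$2.99 per share

PV(dividends) I = 6.10·e^(−0.0299·1/12) + 17.07·e^(−0.0299·8/12) + 9.89·e^(−0.0299·10/12) = 32.4645
Fair futures F* = (S − I)·e^(rT) = (589.45 − 32.4645)·e^0.027408 = 556.9855 × 1.027787 = 572.4625
Market HK$569.47 < fair 572.4625: forward underpriced → reverse cash-and-carry (short the stock, invest proceeds at r, pay the dividends, go long the forward).
Profit at T = |F_mkt − F*| = |569.47 − 572.4625| = HK$2.99 per share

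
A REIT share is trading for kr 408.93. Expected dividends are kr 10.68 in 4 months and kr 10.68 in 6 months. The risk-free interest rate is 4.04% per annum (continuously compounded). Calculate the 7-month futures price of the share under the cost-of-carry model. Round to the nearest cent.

kr 397.18

PV(dividends) I = 10.68·e^(−0.0404·4/12) + 10.68·e^(−0.0404·6/12)
I = 10.5371 + 10.4664 = 21.0035
F = (S − I)·e^(rT) = (408.93 − 21.0035) · e^(0.0404·7/12)
= 387.9265 · e^0.023567 = 387.9265 × 1.023847 = kr 397.18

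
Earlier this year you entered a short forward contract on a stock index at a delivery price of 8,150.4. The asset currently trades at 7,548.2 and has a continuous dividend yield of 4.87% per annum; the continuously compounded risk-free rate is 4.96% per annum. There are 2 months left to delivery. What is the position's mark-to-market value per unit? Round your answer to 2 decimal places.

596.12

Current fair forward for the remaining 2 months: F = S·e^((r − q)·T), (r − q) = 0.0496 − 0.0487 = 0.0009
F = 7548.2 · e^(0.0009 × 2/12) = 7548.2 × 1.00015001 = 7549.3323
Value of long forward = (F − K)·e^(−rT) = (7549.3323 − 8150.4) · e^(−0.0496·2/12)
= -601.0677 × 0.99176741 = -596.12
Short position value = −(long value) = 596.12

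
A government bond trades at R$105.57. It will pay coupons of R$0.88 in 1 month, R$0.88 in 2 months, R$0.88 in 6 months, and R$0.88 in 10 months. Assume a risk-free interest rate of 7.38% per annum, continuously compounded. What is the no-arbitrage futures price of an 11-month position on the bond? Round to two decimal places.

R$109.30

PV(coupons) I = 0.88·e^(−0.0738·1/12) + 0.88·e^(−0.0738·2/12) + 0.88·e^(−0.0738·6/12) + 0.88·e^(−0.0738·10/12)
I = 0.8746 + 0.8692 + 0.8481 + 0.8275 = 3.4194
F = (S − I)·e^(rT) = (105.57 − 3.4194) · e^(0.0738·11/12)
= 102.1506 · e^0.067650 = 102.1506 × 1.069991 = R$109.30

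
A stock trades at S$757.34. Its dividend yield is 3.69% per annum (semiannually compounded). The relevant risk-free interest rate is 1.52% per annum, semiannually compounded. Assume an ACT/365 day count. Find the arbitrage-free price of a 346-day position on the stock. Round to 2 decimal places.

F = S · (1+r/2)^(2T) / (1+q/2)^(2T)
= 757.34 × 1.014458 / 1.035268 = 757.34 × 0.979899
F = S$742.12

S$742.12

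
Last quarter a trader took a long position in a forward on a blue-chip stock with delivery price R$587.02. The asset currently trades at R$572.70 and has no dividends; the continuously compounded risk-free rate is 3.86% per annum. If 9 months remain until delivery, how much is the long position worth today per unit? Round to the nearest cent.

R$2.43

Current fair forward for the remaining 9 months: F = S·e^(r·T), r = 0.0386
F = 572.70 · e^(0.0386 × 9/12) = 572.70 × 1.029373 = 589.5219
Value of long forward = (F − K)·e^(−rT) = (589.5219 − 587.02) · e^(−0.0386·9/12)
= 2.5019 × 0.971465 = 2.43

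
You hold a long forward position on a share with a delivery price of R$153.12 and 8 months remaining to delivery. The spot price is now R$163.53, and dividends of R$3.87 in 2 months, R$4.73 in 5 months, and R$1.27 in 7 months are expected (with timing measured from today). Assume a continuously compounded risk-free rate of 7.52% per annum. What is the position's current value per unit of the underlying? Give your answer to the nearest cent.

PV(remaining dividends) I = 3.87·e^(−0.0752·2/12) + 4.73·e^(−0.0752·5/12) + 1.27·e^(−0.0752·7/12) = 9.6214
Current forward F = (S − I)·e^(rT) = (163.53 − 9.6214)·e^(0.0752·8/12) = 153.9086 × 1.051411 = 161.8212
Value (long) = (F − K)·e^(−rT) = (161.8212 − 153.12) × 0.951103 = 8.2757
Value = R$8.28

R$8.28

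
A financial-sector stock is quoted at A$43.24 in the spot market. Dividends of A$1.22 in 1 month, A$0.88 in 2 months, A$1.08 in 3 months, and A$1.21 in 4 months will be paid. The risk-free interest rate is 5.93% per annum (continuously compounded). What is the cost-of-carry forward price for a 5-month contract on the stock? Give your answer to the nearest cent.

A$39.88

PV(dividends) I = 1.22·e^(−0.0593·1/12) + 0.88·e^(−0.0593·2/12) + 1.08·e^(−0.0593·3/12) + 1.21·e^(−0.0593·4/12)
I = 1.2140 + 0.8713 + 1.0641 + 1.1863 = 4.3357
F = (S − I)·e^(rT) = (43.24 − 4.3357) · e^(0.0593·5/12)
= 38.9043 · e^0.024708 = 38.9043 × 1.025016 = A$39.88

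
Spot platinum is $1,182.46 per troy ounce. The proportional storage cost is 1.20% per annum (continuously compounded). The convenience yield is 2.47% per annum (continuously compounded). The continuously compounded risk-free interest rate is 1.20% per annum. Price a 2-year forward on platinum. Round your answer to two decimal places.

Net carry = r + u − y = 0.0120 + 0.0120 − 0.0247 = -0.0007
F = S·e^((r+u−y)T) = 1182.46 · e^(-0.0007 × 2) = 1182.46 · e^-0.00140000
= 1182.46 × 0.99860098 = $1,180.81 per troy ounce

$1,180.81 per troy ounce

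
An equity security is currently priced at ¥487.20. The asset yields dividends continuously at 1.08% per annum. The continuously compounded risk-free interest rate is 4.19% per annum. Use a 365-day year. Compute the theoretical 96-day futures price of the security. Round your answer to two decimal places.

F = S·e^((r − q)T) = 487.20 · e^((0.0419 − 0.0108) × 96/365)
= 487.20 · e^0.008180 = 487.20 × 1.008214
F = ¥491.20

¥491.20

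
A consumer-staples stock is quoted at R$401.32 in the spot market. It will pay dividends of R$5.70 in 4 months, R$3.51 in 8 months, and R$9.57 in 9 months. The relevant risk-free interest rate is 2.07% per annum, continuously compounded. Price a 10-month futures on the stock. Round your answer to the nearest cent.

PV(dividends) I = 5.70·e^(−0.0207·4/12) + 3.51·e^(−0.0207·8/12) + 9.57·e^(−0.0207·9/12)
I = 5.6608 + 3.4619 + 9.4226 = 18.5453
F = (S − I)·e^(rT) = (401.32 − 18.5453) · e^(0.0207·10/12)
= 382.7747 · e^0.017250 = 382.7747 × 1.017400 = R$389.43

R$389.43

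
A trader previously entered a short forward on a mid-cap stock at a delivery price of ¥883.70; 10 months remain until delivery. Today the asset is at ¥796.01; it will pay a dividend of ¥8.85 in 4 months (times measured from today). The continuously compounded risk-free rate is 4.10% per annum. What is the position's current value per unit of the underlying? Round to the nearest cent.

¥66.74

PV(remaining dividends) I = 8.85·e^(−0.0410·4/12) = 8.7299
Current forward F = (S − I)·e^(rT) = (796.01 − 8.7299)·e^(0.0410·10/12) = 787.2801 × 1.034757 = 814.6436
Value (long) = (F − K)·e^(−rT) = (814.6436 − 883.70) × 0.966410 = -66.7368
Short position value = −(long value) = ¥66.74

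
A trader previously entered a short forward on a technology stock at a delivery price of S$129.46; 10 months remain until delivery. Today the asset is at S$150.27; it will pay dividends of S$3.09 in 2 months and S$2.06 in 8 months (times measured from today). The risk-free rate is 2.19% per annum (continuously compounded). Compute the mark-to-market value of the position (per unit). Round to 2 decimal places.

PV(remaining dividends) I = 3.09·e^(−0.0219·2/12) + 2.06·e^(−0.0219·8/12) = 5.1089
Current forward F = (S − I)·e^(rT) = (150.27 − 5.1089)·e^(0.0219·10/12) = 145.1611 × 1.018418 = 147.8347
Value (long) = (F − K)·e^(−rT) = (147.8347 − 129.46) × 0.981916 = 18.0424
Short position value = −(long value) = -S$18.04

-S$18.04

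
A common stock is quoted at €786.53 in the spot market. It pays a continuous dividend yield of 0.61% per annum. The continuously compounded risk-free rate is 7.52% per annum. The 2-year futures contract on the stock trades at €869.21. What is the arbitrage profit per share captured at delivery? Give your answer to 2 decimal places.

Fair futures: F* = S·e^(carry·T), with carry = (r − q) = 0.0752 − 0.0061 = 0.0691
F* = 786.53 · e^(0.0691 × 2) = 786.53 · e^0.138200 = 786.53 × 1.148205 = €903.0977
Market €869.21 < fair €903.0977: forward underpriced → reverse cash-and-carry (short spot, go long the forward).
At maturity, profit = |F_mkt − F*| = |869.21 − 903.0977| = €33.89 per share

€33.89 per share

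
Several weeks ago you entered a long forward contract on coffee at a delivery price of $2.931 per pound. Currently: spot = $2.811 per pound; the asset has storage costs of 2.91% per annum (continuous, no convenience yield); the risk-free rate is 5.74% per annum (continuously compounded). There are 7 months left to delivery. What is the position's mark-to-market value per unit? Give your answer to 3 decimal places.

Current fair forward for the remaining 7 months: F = S·e^((r + u)·T), (r + u) = 0.0574 + 0.0291 = 0.0865
F = 2.811 · e^(0.0865 × 7/12) = 2.811 × 1.051753 = 2.9565
Value of long forward = (F − K)·e^(−rT) = (2.9565 − 2.931) · e^(−0.0574·7/12)
= 0.0255 × 0.967071 = 0.025

$0.025 per pound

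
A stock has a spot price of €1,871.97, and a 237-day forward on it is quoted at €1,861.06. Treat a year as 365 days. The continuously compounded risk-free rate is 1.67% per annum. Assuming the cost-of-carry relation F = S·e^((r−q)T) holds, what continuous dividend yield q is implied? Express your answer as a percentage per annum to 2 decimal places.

From F = S·e^((r−q)T): (r − q) = ln(F/S)/T
ln(1861.06/1871.97) = ln(0.994172) = -0.005845
(r − q) = -0.005845 / (237/365) = -0.009002
q = r − ln(F/S)/T = 0.0167 + 0.009002 = 0.025702
q = 2.57%

2.57%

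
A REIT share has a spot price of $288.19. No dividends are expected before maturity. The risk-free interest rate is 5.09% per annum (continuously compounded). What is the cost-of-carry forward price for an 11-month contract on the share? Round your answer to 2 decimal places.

$301.96

F = S·e^(rT) = 288.19 · e^(0.0509 × 11/12)
= 288.19 · e^0.046658 = 288.19 × 1.047764
F = $301.96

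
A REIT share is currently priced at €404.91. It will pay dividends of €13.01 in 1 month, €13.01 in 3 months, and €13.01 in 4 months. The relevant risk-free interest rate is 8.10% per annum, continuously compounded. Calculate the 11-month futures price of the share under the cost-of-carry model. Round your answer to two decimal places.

PV(dividends) I = 13.01·e^(−0.0810·1/12) + 13.01·e^(−0.0810·3/12) + 13.01·e^(−0.0810·4/12)
I = 12.9225 + 12.7492 + 12.6634 = 38.3351
F = (S − I)·e^(rT) = (404.91 − 38.3351) · e^(0.0810·11/12)
= 366.5749 · e^0.074250 = 366.5749 × 1.077076 = €394.83

€394.83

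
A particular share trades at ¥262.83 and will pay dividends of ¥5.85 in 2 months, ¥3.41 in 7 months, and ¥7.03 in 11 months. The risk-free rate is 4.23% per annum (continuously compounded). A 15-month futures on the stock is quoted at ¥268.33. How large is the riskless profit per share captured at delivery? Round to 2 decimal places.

PV(dividends) I = 5.85·e^(−0.0423·2/12) + 3.41·e^(−0.0423·7/12) + 7.03·e^(−0.0423·11/12) = 15.8984
Fair futures F* = (S − I)·e^(rT) = (262.83 − 15.8984)·e^0.052875 = 246.9316 × 1.054298 = 260.3395
Market ¥268.33 > fair 260.3395: forward overpriced → cash-and-carry (borrow at r, buy the stock and collect the dividends, short the forward).
Profit at T = |F_mkt − F*| = |268.33 − 260.3395| = ¥7.99 per share

¥7.99 per share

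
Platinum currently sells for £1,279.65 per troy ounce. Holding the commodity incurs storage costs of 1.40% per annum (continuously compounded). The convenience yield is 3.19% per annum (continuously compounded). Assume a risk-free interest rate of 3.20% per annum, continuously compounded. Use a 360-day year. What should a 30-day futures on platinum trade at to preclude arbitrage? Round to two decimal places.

£1,281.15 per troy ounce

Net carry = r + u − y = 0.0320 + 0.0140 − 0.0319 = 0.0141
F = S·e^((r+u−y)T) = 1279.65 · e^(0.0141 × 30/360) = 1279.65 · e^0.00117500
= 1279.65 × 1.00117569 = £1,281.15 per troy ounce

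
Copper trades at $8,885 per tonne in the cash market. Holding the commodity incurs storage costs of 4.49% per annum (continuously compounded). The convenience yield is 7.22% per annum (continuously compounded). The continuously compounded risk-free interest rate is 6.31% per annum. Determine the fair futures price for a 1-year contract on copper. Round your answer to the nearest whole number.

Net carry = r + u − y = 0.0631 + 0.0449 − 0.0722 = 0.0358
F = S·e^((r+u−y)T) = 8885 · e^(0.0358 × 1) = 8885 · e^0.035800
= 8885 × 1.036449 = $9,209 per tonne

$9,209 per tonne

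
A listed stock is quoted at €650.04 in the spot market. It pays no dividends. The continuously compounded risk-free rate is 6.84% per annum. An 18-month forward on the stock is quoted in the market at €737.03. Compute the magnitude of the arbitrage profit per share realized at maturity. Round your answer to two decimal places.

Fair forward: F* = S·e^(carry·T), with carry = r = 0.0684
F* = 650.04 · e^(0.0684 × 18/12) = 650.04 · e^0.102600 = 650.04 × 1.108048 = €720.2755
Market €737.03 > fair €720.2755: forward overpriced → cash-and-carry (buy spot, short the forward).
At maturity, profit = |F_mkt − F*| = |737.03 − 720.2755| = €16.75 per share

€16.75 per share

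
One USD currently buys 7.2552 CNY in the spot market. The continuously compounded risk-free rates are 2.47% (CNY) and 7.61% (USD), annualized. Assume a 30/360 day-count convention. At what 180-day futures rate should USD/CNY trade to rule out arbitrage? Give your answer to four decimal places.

F = S·e^((r_CNY − r_USD)T) = 7.2552 · e^((0.0247 − 0.0761) × 180/360)
= 7.2552 · e^-0.025700 = 7.2552 × 0.974627
F = 7.0711 CNY per USD

7.0711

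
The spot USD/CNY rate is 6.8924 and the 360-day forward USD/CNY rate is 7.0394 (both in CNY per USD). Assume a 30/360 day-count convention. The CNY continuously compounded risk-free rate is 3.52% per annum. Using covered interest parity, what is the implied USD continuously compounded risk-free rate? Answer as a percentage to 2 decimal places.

F = S·e^((r_CNY − r_USD)T) ⇒ r_USD = r_CNY − ln(F/S)/T
ln(7.0394/6.8924) = 0.021104; /(360/360) = 0.021104
r_USD = 0.0352 − 0.021104 = 0.014096
r_USD = 1.41%

1.41%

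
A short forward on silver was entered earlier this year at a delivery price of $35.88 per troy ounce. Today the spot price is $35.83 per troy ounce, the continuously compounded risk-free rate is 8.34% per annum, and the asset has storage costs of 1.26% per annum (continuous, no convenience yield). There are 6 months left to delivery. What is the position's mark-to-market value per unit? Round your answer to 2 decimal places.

Current fair forward for the remaining 6 months: F = S·e^((r + u)·T), (r + u) = 0.0834 + 0.0126 = 0.0960
F = 35.83 · e^(0.0960 × 6/12) = 35.83 × 1.049171 = 37.5918
Value of long forward = (F − K)·e^(−rT) = (37.5918 − 35.88) · e^(−0.0834·6/12)
= 1.7118 × 0.959157 = 1.64
Short position value = −(long value) = -$1.64

-$1.64 per troy ounce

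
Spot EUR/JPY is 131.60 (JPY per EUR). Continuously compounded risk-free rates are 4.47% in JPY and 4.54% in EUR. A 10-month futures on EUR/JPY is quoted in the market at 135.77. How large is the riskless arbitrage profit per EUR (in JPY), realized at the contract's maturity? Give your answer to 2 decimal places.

4.25 per EUR (in JPY)

Fair futures: F* = S·e^(carry·T), with carry = (r_JPY − r_EUR) = 0.0447 − 0.0454 = -0.0007
F* = 131.60 · e^(-0.0007 × 10/12) = 131.60 · e^-0.000583 = 131.60 × 0.999417 = 131.5233
Market 135.77 > fair 131.5233: forward overpriced → cash-and-carry (buy spot, short the forward).
At maturity, profit = |F_mkt − F*| = |135.77 − 131.5233| = 4.25 per EUR (in JPY)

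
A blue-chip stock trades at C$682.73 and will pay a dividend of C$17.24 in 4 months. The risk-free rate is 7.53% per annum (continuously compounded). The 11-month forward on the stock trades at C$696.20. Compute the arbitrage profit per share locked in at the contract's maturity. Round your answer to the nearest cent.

C$17.31 per share

PV(dividends) I = 17.24·e^(−0.0753·4/12) = 16.8127
Fair forward F* = (S − I)·e^(rT) = (682.73 − 16.8127)·e^0.069025 = 665.9173 × 1.071463 = 713.5057
Market C$696.20 < fair 713.5057: forward underpriced → reverse cash-and-carry (short the stock, invest proceeds at r, pay the dividends, go long the forward).
Profit at T = |F_mkt − F*| = |696.20 − 713.5057| = C$17.31 per share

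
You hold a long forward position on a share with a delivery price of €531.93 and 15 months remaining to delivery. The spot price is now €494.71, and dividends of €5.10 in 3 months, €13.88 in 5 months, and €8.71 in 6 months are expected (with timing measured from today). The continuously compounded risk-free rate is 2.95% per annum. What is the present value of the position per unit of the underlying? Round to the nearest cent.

-€45.32

PV(remaining dividends) I = 5.10·e^(−0.0295·3/12) + 13.88·e^(−0.0295·5/12) + 8.71·e^(−0.0295·6/12) = 27.3554
Current forward F = (S − I)·e^(rT) = (494.71 − 27.3554)·e^(0.0295·15/12) = 467.3546 × 1.037563 = 484.9098
Value (long) = (F − K)·e^(−rT) = (484.9098 − 531.93) × 0.963797 = -45.3179
Value = -€45.32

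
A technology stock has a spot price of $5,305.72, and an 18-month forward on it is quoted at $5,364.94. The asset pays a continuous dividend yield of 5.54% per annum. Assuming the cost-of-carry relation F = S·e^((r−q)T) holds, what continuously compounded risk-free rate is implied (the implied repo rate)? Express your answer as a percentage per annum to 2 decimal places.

6.28%

From F = S·e^((r−q)T): (r − q) = ln(F/S)/T
ln(5364.94/5305.72) = ln(1.011162) = 0.011100
(r − q) = 0.011100 / (18/12) = 0.007400
r = ln(F/S)/T + q = 0.007400 + 0.0554 = 0.062800
r = 6.28%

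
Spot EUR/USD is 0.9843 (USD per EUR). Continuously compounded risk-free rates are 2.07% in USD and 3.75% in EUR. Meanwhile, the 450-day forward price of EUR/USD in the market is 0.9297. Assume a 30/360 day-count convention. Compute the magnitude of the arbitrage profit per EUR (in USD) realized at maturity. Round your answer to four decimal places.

Fair forward: F* = S·e^(carry·T), with carry = (r_USD − r_EUR) = 0.0207 − 0.0375 = -0.0168
F* = 0.9843 · e^(-0.0168 × 450/360) = 0.9843 · e^-0.021000 = 0.9843 × 0.979219 = 0.9638
Market 0.9297 < fair 0.9638: forward underpriced → reverse cash-and-carry (short spot, go long the forward).
At maturity, profit = |F_mkt − F*| = |0.9297 − 0.9638| = 0.0341 per EUR (in USD)

0.0341 per EUR (in USD)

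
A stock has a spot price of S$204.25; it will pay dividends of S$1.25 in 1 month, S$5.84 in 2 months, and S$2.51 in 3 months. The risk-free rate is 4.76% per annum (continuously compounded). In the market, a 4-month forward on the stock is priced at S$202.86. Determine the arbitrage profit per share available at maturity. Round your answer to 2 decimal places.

PV(dividends) I = 1.25·e^(−0.0476·1/12) + 5.84·e^(−0.0476·2/12) + 2.51·e^(−0.0476·3/12) = 9.5192
Fair forward F* = (S − I)·e^(rT) = (204.25 − 9.5192)·e^0.015867 = 194.7308 × 1.015994 = 197.8453
Market S$202.86 > fair 197.8453: forward overpriced → cash-and-carry (borrow at r, buy the stock and collect the dividends, short the forward).
Profit at T = |F_mkt − F*| = |202.86 − 197.8453| = S$5.01 per share

S$5.01 per share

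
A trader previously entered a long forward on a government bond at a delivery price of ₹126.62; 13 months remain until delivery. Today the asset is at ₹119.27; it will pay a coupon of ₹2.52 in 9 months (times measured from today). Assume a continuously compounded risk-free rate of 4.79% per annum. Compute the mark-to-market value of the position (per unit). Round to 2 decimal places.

PV(remaining coupons) I = 2.52·e^(−0.0479·9/12) = 2.4311
Current forward F = (S − I)·e^(rT) = (119.27 − 2.4311)·e^(0.0479·13/12) = 116.8389 × 1.053262 = 123.0620
Value (long) = (F − K)·e^(−rT) = (123.0620 − 126.62) × 0.949432 = -3.3781
Value = -₹3.38

-₹3.38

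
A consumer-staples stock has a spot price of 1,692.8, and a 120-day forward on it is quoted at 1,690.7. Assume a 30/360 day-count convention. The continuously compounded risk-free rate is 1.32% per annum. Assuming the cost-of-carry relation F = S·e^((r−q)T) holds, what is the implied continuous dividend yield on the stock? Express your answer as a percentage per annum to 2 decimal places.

From F = S·e^((r−q)T): (r − q) = ln(F/S)/T
ln(1690.7/1692.8) = ln(0.998759) = -0.001242
(r − q) = -0.001242 / (120/360) = -0.003726
q = r − ln(F/S)/T = 0.0132 + 0.003726 = 0.016926
q = 1.69%

1.69%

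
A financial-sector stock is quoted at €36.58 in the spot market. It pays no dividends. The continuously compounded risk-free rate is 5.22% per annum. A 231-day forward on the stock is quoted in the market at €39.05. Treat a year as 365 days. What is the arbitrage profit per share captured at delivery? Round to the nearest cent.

Fair forward: F* = S·e^(carry·T), with carry = r = 0.0522
F* = 36.58 · e^(0.0522 × 231/365) = 36.58 · e^0.033036 = 36.58 × 1.033588 = €37.8086
Market €39.05 > fair €37.8086: forward overpriced → cash-and-carry (buy spot, short the forward).
At maturity, profit = |F_mkt − F*| = |39.05 − 37.8086| = €1.24 per share

€1.24 per share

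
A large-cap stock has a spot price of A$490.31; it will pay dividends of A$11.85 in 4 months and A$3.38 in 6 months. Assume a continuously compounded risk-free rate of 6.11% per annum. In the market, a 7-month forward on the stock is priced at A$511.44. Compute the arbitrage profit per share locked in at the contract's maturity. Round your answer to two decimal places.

PV(dividends) I = 11.85·e^(−0.0611·4/12) + 3.38·e^(−0.0611·6/12) = 14.8894
Fair forward F* = (S − I)·e^(rT) = (490.31 − 14.8894)·e^0.035642 = 475.4206 × 1.036285 = 492.6712
Market A$511.44 > fair 492.6712: forward overpriced → cash-and-carry (borrow at r, buy the stock and collect the dividends, short the forward).
Profit at T = |F_mkt − F*| = |511.44 − 492.6712| = A$18.77 per share

A$18.77 per share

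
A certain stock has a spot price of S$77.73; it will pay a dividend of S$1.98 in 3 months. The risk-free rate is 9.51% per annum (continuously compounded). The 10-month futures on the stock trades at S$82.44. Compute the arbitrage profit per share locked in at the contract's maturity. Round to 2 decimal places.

S$0.39 per share

PV(dividends) I = 1.98·e^(−0.0951·3/12) = 1.9335
Fair futures F* = (S − I)·e^(rT) = (77.73 − 1.9335)·e^0.079250 = 75.7965 × 1.082475 = 82.0478
Market S$82.44 > fair 82.0478: forward overpriced → cash-and-carry (borrow at r, buy the stock and collect the dividends, short the forward).
Profit at T = |F_mkt − F*| = |82.44 − 82.0478| = S$0.39 per share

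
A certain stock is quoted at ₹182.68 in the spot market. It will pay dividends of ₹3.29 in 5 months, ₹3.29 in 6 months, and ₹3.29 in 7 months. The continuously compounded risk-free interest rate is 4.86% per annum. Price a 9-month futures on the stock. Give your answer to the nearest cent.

PV(dividends) I = 3.29·e^(−0.0486·5/12) + 3.29·e^(−0.0486·6/12) + 3.29·e^(−0.0486·7/12)
I = 3.2240 + 3.2110 + 3.1980 = 9.6330
F = (S − I)·e^(rT) = (182.68 − 9.6330) · e^(0.0486·9/12)
= 173.0470 · e^0.036450 = 173.0470 × 1.037122 = ₹179.47

₹179.47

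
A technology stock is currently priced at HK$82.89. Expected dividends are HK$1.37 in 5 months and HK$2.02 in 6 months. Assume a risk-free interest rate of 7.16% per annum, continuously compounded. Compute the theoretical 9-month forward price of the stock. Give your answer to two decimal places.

HK$84.00

PV(dividends) I = 1.37·e^(−0.0716·5/12) + 2.02·e^(−0.0716·6/12)
I = 1.3297 + 1.9490 = 3.2787
F = (S − I)·e^(rT) = (82.89 − 3.2787) · e^(0.0716·9/12)
= 79.6113 · e^0.053700 = 79.6113 × 1.055168 = HK$84.00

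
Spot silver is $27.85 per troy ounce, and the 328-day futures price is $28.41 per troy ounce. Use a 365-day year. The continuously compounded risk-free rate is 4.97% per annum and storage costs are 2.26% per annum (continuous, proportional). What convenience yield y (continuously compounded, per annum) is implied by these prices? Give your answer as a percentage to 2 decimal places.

5.01%

F = S·e^((r+u−y)T) ⇒ (r+u−y) = ln(F/S)/T
ln(28.41/27.85) = 0.019908; /T ⇒ 0.022154
y = r + u − ln(F/S)/T = 0.0497 + 0.0226 − 0.022154 = 0.050146
y = 5.01%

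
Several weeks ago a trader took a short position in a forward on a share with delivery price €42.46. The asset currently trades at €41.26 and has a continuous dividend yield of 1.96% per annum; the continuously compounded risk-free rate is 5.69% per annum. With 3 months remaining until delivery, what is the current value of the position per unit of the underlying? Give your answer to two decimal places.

€0.80

Current fair forward for the remaining 3 months: F = S·e^((r − q)·T), (r − q) = 0.0569 − 0.0196 = 0.0373
F = 41.26 · e^(0.0373 × 3/12) = 41.26 × 1.009369 = 41.6466
Value of long forward = (F − K)·e^(−rT) = (41.6466 − 42.46) · e^(−0.0569·3/12)
= -0.8134 × 0.985876 = -0.80
Short position value = −(long value) = €0.80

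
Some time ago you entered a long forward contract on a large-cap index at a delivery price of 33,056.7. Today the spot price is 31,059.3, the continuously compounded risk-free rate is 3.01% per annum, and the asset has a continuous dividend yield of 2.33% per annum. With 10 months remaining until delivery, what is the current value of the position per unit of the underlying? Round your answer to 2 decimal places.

Current fair forward for the remaining 10 months: F = S·e^((r − q)·T), (r − q) = 0.0301 − 0.0233 = 0.0068
F = 31059.3 · e^(0.0068 × 10/12) = 31059.3 × 1.00568275 = 31235.8022
Value of long forward = (F − K)·e^(−rT) = (31235.8022 − 33056.7) · e^(−0.0301·10/12)
= -1820.8978 × 0.97522864 = -1775.79

-1775.79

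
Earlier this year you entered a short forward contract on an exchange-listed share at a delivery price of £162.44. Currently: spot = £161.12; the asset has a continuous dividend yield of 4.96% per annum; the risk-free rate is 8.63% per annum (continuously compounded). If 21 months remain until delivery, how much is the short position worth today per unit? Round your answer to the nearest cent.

-£8.05

Current fair forward for the remaining 21 months: F = S·e^((r − q)·T), (r − q) = 0.0863 − 0.0496 = 0.0367
F = 161.12 · e^(0.0367 × 21/12) = 161.12 × 1.066332 = 171.8074
Value of long forward = (F − K)·e^(−rT) = (171.8074 − 162.44) · e^(−0.0863·21/12)
= 9.3674 × 0.859826 = 8.05
Short position value = −(long value) = -£8.05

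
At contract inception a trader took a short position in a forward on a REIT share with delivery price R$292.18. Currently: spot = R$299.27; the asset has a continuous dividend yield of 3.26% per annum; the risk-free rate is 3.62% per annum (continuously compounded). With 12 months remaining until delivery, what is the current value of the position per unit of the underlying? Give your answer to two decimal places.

Current fair forward for the remaining 12 months: F = S·e^((r − q)·T), (r − q) = 0.0362 − 0.0326 = 0.0036
F = 299.27 · e^(0.0036 × 12/12) = 299.27 × 1.003606 = 300.3492
Value of long forward = (F − K)·e^(−rT) = (300.3492 − 292.18) · e^(−0.0362·12/12)
= 8.1692 × 0.964447 = 7.88
Short position value = −(long value) = -R$7.88

-R$7.88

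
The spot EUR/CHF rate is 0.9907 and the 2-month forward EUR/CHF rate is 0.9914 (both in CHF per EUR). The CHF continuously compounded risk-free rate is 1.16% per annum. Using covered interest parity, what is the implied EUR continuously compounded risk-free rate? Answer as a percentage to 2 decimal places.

0.74%

F = S·e^((r_CHF − r_EUR)T) ⇒ r_EUR = r_CHF − ln(F/S)/T
ln(0.9914/0.9907) = 0.000706; /(2/12) = 0.004236
r_EUR = 0.0116 − 0.004236 = 0.007364
r_EUR = 0.74%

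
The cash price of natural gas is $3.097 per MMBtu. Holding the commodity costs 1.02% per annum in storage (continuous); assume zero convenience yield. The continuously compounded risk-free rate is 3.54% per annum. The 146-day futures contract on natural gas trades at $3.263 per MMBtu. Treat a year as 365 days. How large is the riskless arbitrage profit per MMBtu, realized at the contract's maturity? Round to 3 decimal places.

Fair futures: F* = S·e^(carry·T), with carry = (r + u) = 0.0354 + 0.0102 = 0.0456
F* = 3.097 · e^(0.0456 × 146/365) = 3.097 · e^0.018240 = 3.097 × 1.018407 = $3.1540
Market $3.263 > fair $3.1540: forward overpriced → cash-and-carry (buy spot, short the forward).
At maturity, profit = |F_mkt − F*| = |3.263 − 3.1540| = $0.109 per MMBtu

$0.109 per MMBtu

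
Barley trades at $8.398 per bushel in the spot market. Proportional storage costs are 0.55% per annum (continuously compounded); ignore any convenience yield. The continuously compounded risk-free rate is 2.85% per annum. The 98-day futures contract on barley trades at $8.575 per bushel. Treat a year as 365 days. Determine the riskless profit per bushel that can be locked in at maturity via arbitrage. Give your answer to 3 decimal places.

Fair futures: F* = S·e^(carry·T), with carry = (r + u) = 0.0285 + 0.0055 = 0.0340
F* = 8.398 · e^(0.0340 × 98/365) = 8.398 · e^0.009129 = 8.398 × 1.009171 = $8.4750
Market $8.575 > fair $8.4750: forward overpriced → cash-and-carry (buy spot, short the forward).
At maturity, profit = |F_mkt − F*| = |8.575 − 8.4750| = $0.100 per bushel

$0.100 per bushel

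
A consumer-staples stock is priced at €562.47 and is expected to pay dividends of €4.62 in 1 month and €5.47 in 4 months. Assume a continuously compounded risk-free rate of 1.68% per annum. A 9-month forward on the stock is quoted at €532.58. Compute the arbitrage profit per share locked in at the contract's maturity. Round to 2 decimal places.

€26.84 per share

PV(dividends) I = 4.62·e^(−0.0168·1/12) + 5.47·e^(−0.0168·4/12) = 10.0530
Fair forward F* = (S − I)·e^(rT) = (562.47 − 10.0530)·e^0.012600 = 552.4170 × 1.012680 = 559.4216
Market €532.58 < fair 559.4216: forward underpriced → reverse cash-and-carry (short the stock, invest proceeds at r, pay the dividends, go long the forward).
Profit at T = |F_mkt − F*| = |532.58 − 559.4216| = €26.84 per share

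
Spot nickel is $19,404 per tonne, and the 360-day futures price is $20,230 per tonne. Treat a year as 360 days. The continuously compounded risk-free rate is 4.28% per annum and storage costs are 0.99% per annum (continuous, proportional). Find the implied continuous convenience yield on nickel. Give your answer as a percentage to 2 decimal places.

F = S·e^((r+u−y)T) ⇒ (r+u−y) = ln(F/S)/T
ln(20230/19404) = 0.041687; /T ⇒ 0.041687
y = r + u − ln(F/S)/T = 0.0428 + 0.0099 − 0.041687 = 0.011013
y = 1.10%

1.10%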